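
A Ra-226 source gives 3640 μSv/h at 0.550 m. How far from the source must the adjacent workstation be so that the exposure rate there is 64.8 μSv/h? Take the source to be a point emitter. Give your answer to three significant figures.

4.12 m

Intensity scales as (d₁/d₂)², so d₂ = d₁·√(I₁/I₂).
I₁/I₂ = 3640/64.8 = 56.17, so d₂ = 0.550 × √56.17 = 4.122 m.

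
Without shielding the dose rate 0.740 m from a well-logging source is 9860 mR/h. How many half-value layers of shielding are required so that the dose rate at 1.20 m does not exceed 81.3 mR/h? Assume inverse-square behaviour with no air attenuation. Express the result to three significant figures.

At 1.20 m, distance alone gives (0.740/1.20)² = 0.3803, so 9860 × 0.3803 = 3750 mR/h.
Further attenuation needed: 3750/81.3 = 46.13.
n = log₂(46.13) = 5.528 half-value layers.

5.53 half-value layers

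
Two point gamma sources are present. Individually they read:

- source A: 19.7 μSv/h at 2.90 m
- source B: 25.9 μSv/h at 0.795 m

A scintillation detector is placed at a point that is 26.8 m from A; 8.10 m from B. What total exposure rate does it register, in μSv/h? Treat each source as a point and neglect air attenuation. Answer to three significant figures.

By superposition, sum each source's inverse-square contribution:
A: 19.7 × (2.90/26.8)² = 0.2307 μSv/h
B: 25.9 × (0.795/8.10)² = 0.2495 μSv/h
Total = 0.2307 + 0.2495 = 0.4802 μSv/h.

0.480 μSv/h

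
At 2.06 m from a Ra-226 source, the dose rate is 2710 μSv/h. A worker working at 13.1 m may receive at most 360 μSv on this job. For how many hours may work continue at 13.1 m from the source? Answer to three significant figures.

Intensity scales as (d₁/d₂)², so rate at 13.1 m:
2710 × (2.06/13.1)² = 2710 × 0.02473 = 67.02 μSv/h.
Stay time = 360 μSv ÷ 67.02 μSv/h = 5.372 h.

5.37 h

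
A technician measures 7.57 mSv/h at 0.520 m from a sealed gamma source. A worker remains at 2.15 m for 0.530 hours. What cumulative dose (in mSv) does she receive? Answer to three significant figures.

0.235 mSv

Applying the 1/r² law, rate at 2.15 m:
(0.520/2.15)² = 0.05850, so 7.57 × 0.05850 = 0.4428 mSv/h.
Dose = rate × time = 0.4428 mSv/h × 0.5300 h = 0.2347 mSv.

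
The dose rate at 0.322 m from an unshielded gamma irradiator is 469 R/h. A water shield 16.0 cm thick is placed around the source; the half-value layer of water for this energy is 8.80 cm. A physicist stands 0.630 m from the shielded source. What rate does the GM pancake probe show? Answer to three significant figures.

34.7 R/h

Distance alone: (0.322/0.630)² = 0.2612, so 469 × 0.2612 = 122.5 R/h.
Shield: 16.0/8.80 = 1.818 half-value layers → attenuation 2^(−1.818) = 0.2836.
Combined: 122.5 × 0.2836 = 34.74 R/h.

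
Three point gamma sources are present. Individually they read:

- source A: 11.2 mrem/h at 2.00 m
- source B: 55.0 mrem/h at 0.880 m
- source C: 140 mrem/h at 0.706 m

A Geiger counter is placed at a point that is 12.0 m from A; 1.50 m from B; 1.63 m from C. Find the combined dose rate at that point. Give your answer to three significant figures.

By superposition, sum each source's inverse-square contribution:
A: 11.2 × (2.00/12.0)² = 0.3111 mrem/h
B: 55.0 × (0.880/1.50)² = 18.93 mrem/h
C: 140 × (0.706/1.63)² = 26.26 mrem/h
Total = 0.3111 + 18.93 + 26.26 = 45.50 mrem/h.

45.5 mrem/h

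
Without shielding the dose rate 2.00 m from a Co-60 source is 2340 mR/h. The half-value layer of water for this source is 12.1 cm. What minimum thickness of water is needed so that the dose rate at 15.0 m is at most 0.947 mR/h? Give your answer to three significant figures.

66.0 cm

At 15.0 m, distance alone gives 2340 × (2.00/15.0)² = 2340 × 0.01778 = 41.61 mR/h.
Further attenuation needed: 41.61/0.947 = 43.94.
n = log₂(43.94) = 5.457 half-value layers.
Thickness = 5.457 × 12.1 cm = 66.03 cm.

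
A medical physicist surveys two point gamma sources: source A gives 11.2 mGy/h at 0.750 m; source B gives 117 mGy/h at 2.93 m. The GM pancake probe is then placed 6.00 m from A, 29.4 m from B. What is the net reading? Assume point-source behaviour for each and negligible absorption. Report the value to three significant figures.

1.34 mGy/h

By superposition, sum each source's inverse-square contribution:
A: 11.2 × (0.750/6.00)² = 0.1750 mGy/h
B: 117 × (2.93/29.4)² = 1.162 mGy/h
Total = 0.1750 + 1.162 = 1.337 mGy/h.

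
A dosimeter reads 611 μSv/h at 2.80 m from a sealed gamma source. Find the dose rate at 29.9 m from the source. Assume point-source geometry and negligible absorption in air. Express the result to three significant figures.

5.36 μSv/h

Applying the 1/r² law, the rate at 29.9 m is
(2.80/29.9)² = 0.008769, so 611 × 0.008769 = 5.358 μSv/h.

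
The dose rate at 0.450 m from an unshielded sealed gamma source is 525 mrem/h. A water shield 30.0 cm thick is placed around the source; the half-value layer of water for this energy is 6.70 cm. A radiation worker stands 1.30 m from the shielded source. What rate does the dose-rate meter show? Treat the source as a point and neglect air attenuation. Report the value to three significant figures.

2.82 mrem/h

Distance alone: (0.450/1.30)² = 0.1198, so 525 × 0.1198 = 62.90 mrem/h.
Shield: 30.0/6.70 = 4.478 half-value layers → attenuation 2^(−4.478) = 0.04487.
Combined: 62.90 × 0.04487 = 2.822 mrem/h.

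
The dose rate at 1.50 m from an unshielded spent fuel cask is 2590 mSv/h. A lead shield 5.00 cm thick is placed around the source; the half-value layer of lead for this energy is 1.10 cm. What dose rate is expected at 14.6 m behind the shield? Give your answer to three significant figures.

Distance alone: (1.50/14.6)² = 0.01056, so 2590 × 0.01056 = 27.35 mSv/h.
Shield: 5.00/1.10 = 4.545 half-value layers → attenuation 2^(−4.545) = 0.04284.
Combined: 27.35 × 0.04284 = 1.172 mSv/h.

1.17 mSv/h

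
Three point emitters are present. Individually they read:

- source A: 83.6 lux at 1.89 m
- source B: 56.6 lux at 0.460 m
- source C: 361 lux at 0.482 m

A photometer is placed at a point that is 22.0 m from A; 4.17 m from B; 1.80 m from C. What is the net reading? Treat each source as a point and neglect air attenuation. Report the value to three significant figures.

By superposition, sum each source's inverse-square contribution:
A: 83.6 × (1.89/22.0)² = 0.6170 lux
B: 56.6 × (0.460/4.17)² = 0.6887 lux
C: 361 × (0.482/1.80)² = 25.89 lux
Total = 0.6170 + 0.6887 + 25.89 = 27.20 lux.

27.2 lux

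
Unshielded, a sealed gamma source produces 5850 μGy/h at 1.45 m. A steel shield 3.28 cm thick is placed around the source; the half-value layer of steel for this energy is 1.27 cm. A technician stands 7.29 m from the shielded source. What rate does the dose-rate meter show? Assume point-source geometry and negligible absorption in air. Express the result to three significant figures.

Distance alone: 5850 × (1.45/7.29)² = 5850 × 0.03956 = 231.4 μGy/h.
Shield: 3.28/1.27 = 2.583 half-value layers → attenuation 2^(−2.583) = 0.1669.
Combined: 231.4 × 0.1669 = 38.62 μGy/h.

38.6 μGy/h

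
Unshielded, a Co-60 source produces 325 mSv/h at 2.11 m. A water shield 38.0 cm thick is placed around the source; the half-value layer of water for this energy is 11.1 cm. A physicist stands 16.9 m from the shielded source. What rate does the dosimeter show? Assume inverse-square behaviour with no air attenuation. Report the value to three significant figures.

Distance alone: (2.11/16.9)² = 0.01559, so 325 × 0.01559 = 5.067 mSv/h.
Shield: 38.0/11.1 = 3.423 half-value layers → attenuation 2^(−3.423) = 0.09323.
Combined: 5.067 × 0.09323 = 0.4724 mSv/h.

0.472 mSv/h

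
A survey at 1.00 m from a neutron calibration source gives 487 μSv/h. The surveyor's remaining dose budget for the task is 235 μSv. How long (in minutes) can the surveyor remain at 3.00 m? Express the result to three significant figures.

Since intensity falls as 1/r², rate at 3.00 m:
(1.00/3.00)² = 0.1111, so 487 × 0.1111 = 54.11 μSv/h.
Stay time = 235 μSv ÷ 54.11 μSv/h = 4.343 h = 260.6 min.

261 min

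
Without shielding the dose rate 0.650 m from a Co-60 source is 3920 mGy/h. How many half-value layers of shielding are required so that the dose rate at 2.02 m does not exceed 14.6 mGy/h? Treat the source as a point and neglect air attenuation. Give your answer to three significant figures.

4.80 half-value layers

At 2.02 m, distance alone gives (0.650/2.02)² = 0.1035, so 3920 × 0.1035 = 405.7 mGy/h.
Further attenuation needed: 405.7/14.6 = 27.79.
n = log₂(27.79) = 4.796 half-value layers.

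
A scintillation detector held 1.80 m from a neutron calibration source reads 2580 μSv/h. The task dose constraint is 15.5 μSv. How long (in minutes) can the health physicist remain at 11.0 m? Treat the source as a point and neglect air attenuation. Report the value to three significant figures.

13.5 min

Intensity scales as (d₁/d₂)², so rate at 11.0 m:
(1.80/11.0)² = 0.02678, so 2580 × 0.02678 = 69.09 μSv/h.
Stay time = 15.5 μSv ÷ 69.09 μSv/h = 0.2243 h = 13.46 min.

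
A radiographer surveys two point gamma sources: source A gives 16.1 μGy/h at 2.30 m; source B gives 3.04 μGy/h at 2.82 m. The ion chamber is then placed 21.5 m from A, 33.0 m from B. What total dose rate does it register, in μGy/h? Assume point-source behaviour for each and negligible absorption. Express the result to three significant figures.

Each source contributes Iᵢ·(dᵢ/rᵢ)²; contributions add.
A: 16.1 × (2.30/21.5)² = 0.1842 μGy/h
B: 3.04 × (2.82/33.0)² = 0.02220 μGy/h
Total = 0.1842 + 0.02220 = 0.2064 μGy/h.

0.206 μGy/h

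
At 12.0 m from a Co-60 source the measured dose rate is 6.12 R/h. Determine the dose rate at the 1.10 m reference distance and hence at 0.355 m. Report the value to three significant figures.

728 R/h; 6990 R/h

Since intensity falls as 1/r²,
At 1.10 m: (12.0/1.10)² = 119.0, so 6.12 × 119.0 = 728.3 R/h
At 0.355 m: (1.10/0.355)² = 9.601, so 728.3 × 9.601 = 6992 R/h.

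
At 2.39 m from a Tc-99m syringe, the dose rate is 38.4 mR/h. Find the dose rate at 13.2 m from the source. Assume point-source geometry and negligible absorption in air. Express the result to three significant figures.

1.26 mR/h

Since intensity falls as 1/r², the rate at 13.2 m is
38.4 × (2.39/13.2)² = 38.4 × 0.03278 = 1.259 mR/h.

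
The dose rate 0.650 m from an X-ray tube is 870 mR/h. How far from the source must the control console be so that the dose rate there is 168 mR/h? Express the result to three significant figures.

1.48 m

By the inverse-square law, d₂ = d₁·√(I₁/I₂).
I₁/I₂ = 870/168 = 5.179, so d₂ = 0.650 × √5.179 = 1.479 m.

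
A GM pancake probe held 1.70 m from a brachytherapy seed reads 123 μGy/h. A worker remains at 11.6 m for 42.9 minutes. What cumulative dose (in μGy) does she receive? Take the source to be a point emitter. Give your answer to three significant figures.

Using I₁d₁² = I₂d₂², rate at 11.6 m:
123 × (1.70/11.6)² = 123 × 0.02148 = 2.642 μGy/h.
Dose = rate × time = 2.642 μGy/h × 0.7150 h = 1.889 μGy.

1.89 μGy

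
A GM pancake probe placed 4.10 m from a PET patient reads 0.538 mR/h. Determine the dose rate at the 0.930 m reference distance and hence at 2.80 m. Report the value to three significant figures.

10.5 mR/h; 1.15 mR/h

Since intensity falls as 1/r²,
At 0.930 m: (4.10/0.930)² = 19.44, so 0.538 × 19.44 = 10.46 mR/h
At 2.80 m: (0.930/2.80)² = 0.1103, so 10.46 × 0.1103 = 1.154 mR/h.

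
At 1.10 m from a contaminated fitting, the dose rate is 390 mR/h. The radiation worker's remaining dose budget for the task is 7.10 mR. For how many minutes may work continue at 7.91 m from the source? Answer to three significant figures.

By the inverse-square law, rate at 7.91 m:
390 × (1.10/7.91)² = 390 × 0.01934 = 7.543 mR/h.
Stay time = 7.10 mR ÷ 7.543 mR/h = 0.9413 h = 56.48 min.

56.5 min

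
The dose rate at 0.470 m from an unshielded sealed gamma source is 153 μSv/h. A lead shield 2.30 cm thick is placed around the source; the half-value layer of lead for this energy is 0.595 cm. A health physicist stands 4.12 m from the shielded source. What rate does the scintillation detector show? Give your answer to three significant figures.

0.137 μSv/h

Distance alone: 153 × (0.470/4.12)² = 153 × 0.01301 = 1.991 μSv/h.
Shield: 2.30/0.595 = 3.866 half-value layers → attenuation 2^(−3.866) = 0.06858.
Combined: 1.991 × 0.06858 = 0.1365 μSv/h.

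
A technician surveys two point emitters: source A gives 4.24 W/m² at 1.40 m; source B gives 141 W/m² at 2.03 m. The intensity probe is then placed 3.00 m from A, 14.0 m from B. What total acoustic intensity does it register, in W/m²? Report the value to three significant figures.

3.89 W/m²

By superposition, sum each source's inverse-square contribution:
A: 4.24 × (1.40/3.00)² = 0.9234 W/m²
B: 141 × (2.03/14.0)² = 2.965 W/m²
Total = 0.9234 + 2.965 = 3.888 W/m².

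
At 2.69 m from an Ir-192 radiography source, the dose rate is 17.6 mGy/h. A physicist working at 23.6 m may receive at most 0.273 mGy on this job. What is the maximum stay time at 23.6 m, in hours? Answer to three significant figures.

By the inverse-square law, rate at 23.6 m:
17.6 × (2.69/23.6)² = 17.6 × 0.01299 = 0.2286 mGy/h.
Stay time = 0.273 mGy ÷ 0.2286 mGy/h = 1.194 h.

1.19 h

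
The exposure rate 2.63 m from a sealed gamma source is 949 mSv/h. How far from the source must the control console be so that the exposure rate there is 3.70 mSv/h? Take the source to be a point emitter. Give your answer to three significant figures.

42.1 m

Applying the 1/r² law, d₂ = d₁·√(I₁/I₂).
I₁/I₂ = 949/3.70 = 256.5, so d₂ = 2.63 × √256.5 = 42.12 m.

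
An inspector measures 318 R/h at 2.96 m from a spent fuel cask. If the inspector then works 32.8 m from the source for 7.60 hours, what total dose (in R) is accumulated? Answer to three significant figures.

Applying the 1/r² law, rate at 32.8 m:
318 × (2.96/32.8)² = 318 × 0.008144 = 2.590 R/h.
Dose = rate × time = 2.590 R/h × 7.600 h = 19.68 R.

19.7 R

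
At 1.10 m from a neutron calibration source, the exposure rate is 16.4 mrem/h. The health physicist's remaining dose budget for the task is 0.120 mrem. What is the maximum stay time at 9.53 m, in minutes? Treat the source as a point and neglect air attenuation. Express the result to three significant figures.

By the inverse-square law, rate at 9.53 m:
16.4 × (1.10/9.53)² = 16.4 × 0.01332 = 0.2184 mrem/h.
Stay time = 0.120 mrem ÷ 0.2184 mrem/h = 0.5495 h = 32.97 min.

33.0 min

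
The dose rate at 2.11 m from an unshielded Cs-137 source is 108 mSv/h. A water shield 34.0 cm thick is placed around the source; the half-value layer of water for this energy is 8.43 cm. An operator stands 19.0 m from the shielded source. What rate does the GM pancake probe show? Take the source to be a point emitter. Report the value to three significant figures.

Distance alone: 108 × (2.11/19.0)² = 108 × 0.01233 = 1.332 mSv/h.
Shield: 34.0/8.43 = 4.033 half-value layers → attenuation 2^(−4.033) = 0.06109.
Combined: 1.332 × 0.06109 = 0.08137 mSv/h.

0.0814 mSv/h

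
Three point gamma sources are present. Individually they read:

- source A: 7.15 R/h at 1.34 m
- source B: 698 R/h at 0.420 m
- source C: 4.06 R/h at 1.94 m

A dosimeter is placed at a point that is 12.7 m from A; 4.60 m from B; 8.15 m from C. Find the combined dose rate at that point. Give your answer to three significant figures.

6.13 R/h

By superposition, sum each source's inverse-square contribution:
A: 7.15 × (1.34/12.7)² = 0.07960 R/h
B: 698 × (0.420/4.60)² = 5.819 R/h
C: 4.06 × (1.94/8.15)² = 0.2300 R/h
Total = 0.07960 + 5.819 + 0.2300 = 6.129 R/h.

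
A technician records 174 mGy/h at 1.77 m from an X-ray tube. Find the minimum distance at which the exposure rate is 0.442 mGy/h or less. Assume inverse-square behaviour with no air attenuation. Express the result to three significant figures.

Intensity scales as (d₁/d₂)², so d₂ = d₁·√(I₁/I₂).
I₁/I₂ = 174/0.442 = 393.7, so d₂ = 1.77 × √393.7 = 35.12 m.

35.1 m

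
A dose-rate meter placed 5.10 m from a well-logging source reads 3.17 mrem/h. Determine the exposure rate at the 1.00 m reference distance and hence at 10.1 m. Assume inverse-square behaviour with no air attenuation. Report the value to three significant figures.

Intensity scales as (d₁/d₂)², so
At 1.00 m: (5.10/1.00)² = 26.01, so 3.17 × 26.01 = 82.45 mrem/h
At 10.1 m: 82.45 × (1.00/10.1)² = 82.45 × 0.009803 = 0.8083 mrem/h.

82.5 mrem/h; 0.808 mrem/h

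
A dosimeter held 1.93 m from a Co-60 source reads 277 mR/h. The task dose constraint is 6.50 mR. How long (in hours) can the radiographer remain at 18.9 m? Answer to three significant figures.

Since intensity falls as 1/r², rate at 18.9 m:
(1.93/18.9)² = 0.01043, so 277 × 0.01043 = 2.889 mR/h.
Stay time = 6.50 mR ÷ 2.889 mR/h = 2.250 h.

2.25 h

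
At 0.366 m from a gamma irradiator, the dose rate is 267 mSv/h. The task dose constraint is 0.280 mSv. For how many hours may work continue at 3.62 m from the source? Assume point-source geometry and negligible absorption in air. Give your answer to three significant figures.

Using I₁d₁² = I₂d₂², rate at 3.62 m:
267 × (0.366/3.62)² = 267 × 0.01022 = 2.729 mSv/h.
Stay time = 0.280 mSv ÷ 2.729 mSv/h = 0.1026 h.

0.103 h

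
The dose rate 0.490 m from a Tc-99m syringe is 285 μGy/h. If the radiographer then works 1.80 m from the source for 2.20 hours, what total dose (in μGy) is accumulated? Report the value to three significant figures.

Applying the 1/r² law, rate at 1.80 m:
285 × (0.490/1.80)² = 285 × 0.07410 = 21.12 μGy/h.
Dose = rate × time = 21.12 μGy/h × 2.200 h = 46.46 μGy.

46.5 μGy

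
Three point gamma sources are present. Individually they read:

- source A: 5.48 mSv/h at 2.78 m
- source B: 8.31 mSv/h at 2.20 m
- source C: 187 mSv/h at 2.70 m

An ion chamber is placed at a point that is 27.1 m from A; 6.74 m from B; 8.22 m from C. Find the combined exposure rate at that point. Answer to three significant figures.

21.1 mSv/h

By superposition, sum each source's inverse-square contribution:
A: 5.48 × (2.78/27.1)² = 0.05767 mSv/h
B: 8.31 × (2.20/6.74)² = 0.8854 mSv/h
C: 187 × (2.70/8.22)² = 20.18 mSv/h
Total = 0.05767 + 0.8854 + 20.18 = 21.12 mSv/h.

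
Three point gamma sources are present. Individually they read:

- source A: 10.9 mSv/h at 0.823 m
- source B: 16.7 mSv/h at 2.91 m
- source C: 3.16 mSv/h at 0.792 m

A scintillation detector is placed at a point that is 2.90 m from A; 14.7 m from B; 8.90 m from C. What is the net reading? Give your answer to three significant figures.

1.56 mSv/h

By superposition, sum each source's inverse-square contribution:
A: 10.9 × (0.823/2.90)² = 0.8779 mSv/h
B: 16.7 × (2.91/14.7)² = 0.6544 mSv/h
C: 3.16 × (0.792/8.90)² = 0.02502 mSv/h
Total = 0.8779 + 0.6544 + 0.02502 = 1.557 mSv/h.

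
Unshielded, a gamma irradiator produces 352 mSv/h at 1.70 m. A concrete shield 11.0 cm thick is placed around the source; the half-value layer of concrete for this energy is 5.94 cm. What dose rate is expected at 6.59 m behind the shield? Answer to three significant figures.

6.49 mSv/h

Distance alone: 352 × (1.70/6.59)² = 352 × 0.06655 = 23.43 mSv/h.
Shield: 11.0/5.94 = 1.852 half-value layers → attenuation 2^(−1.852) = 0.2770.
Combined: 23.43 × 0.2770 = 6.490 mSv/h.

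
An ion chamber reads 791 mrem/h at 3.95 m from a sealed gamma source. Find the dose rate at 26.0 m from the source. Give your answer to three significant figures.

18.3 mrem/h

By the inverse-square law, the rate at 26.0 m is
791 × (3.95/26.0)² = 791 × 0.02308 = 18.26 mrem/h.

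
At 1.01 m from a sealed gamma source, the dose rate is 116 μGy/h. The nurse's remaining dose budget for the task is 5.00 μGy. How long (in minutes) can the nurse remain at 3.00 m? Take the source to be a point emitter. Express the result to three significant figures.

22.8 min

Since intensity falls as 1/r², rate at 3.00 m:
116 × (1.01/3.00)² = 116 × 0.1133 = 13.14 μGy/h.
Stay time = 5.00 μGy ÷ 13.14 μGy/h = 0.3805 h = 22.83 min.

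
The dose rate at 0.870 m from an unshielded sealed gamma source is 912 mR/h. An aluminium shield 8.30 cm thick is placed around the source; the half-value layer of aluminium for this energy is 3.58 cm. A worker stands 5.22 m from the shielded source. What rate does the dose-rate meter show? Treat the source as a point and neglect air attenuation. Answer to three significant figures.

Distance alone: (0.870/5.22)² = 0.02778, so 912 × 0.02778 = 25.34 mR/h.
Shield: 8.30/3.58 = 2.318 half-value layers → attenuation 2^(−2.318) = 0.2005.
Combined: 25.34 × 0.2005 = 5.081 mR/h.

5.08 mR/h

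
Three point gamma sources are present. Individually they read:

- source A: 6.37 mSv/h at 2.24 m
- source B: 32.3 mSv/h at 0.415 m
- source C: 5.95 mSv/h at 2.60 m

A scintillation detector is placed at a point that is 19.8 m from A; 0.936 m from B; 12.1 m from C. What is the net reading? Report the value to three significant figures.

By superposition, sum each source's inverse-square contribution:
A: 6.37 × (2.24/19.8)² = 0.08153 mSv/h
B: 32.3 × (0.415/0.936)² = 6.350 mSv/h
C: 5.95 × (2.60/12.1)² = 0.2747 mSv/h
Total = 0.08153 + 6.350 + 0.2747 = 6.706 mSv/h.

6.71 mSv/h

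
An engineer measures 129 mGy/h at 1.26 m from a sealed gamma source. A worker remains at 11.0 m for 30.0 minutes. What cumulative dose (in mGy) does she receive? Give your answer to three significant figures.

0.846 mGy

Using I₁d₁² = I₂d₂², rate at 11.0 m:
129 × (1.26/11.0)² = 129 × 0.01312 = 1.692 mGy/h.
Dose = rate × time = 1.692 mGy/h × 0.5000 h = 0.8460 mGy.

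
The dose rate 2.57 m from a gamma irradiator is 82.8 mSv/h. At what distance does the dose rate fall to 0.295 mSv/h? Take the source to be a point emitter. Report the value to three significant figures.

43.1 m

Applying the 1/r² law, d₂ = d₁·√(I₁/I₂).
I₁/I₂ = 82.8/0.295 = 280.7, so d₂ = 2.57 × √280.7 = 43.06 m.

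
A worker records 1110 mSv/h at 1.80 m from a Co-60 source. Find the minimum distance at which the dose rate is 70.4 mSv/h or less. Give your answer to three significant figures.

Applying the 1/r² law, d₂ = d₁·√(I₁/I₂).
I₁/I₂ = 1110/70.4 = 15.77, so d₂ = 1.80 × √15.77 = 7.148 m.

7.15 m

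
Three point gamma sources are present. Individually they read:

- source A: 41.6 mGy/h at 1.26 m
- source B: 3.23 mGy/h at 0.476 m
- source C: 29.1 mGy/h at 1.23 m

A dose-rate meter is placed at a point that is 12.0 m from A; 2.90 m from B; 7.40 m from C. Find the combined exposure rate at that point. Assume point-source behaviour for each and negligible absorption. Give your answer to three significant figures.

Each source contributes Iᵢ·(dᵢ/rᵢ)²; contributions add.
A: 41.6 × (1.26/12.0)² = 0.4586 mGy/h
B: 3.23 × (0.476/2.90)² = 0.08702 mGy/h
C: 29.1 × (1.23/7.40)² = 0.8040 mGy/h
Total = 0.4586 + 0.08702 + 0.8040 = 1.350 mGy/h.

1.35 mGy/h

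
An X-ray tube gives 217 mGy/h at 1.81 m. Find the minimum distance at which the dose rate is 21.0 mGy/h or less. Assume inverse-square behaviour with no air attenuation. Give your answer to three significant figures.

5.82 m

Applying the 1/r² law, d₂ = d₁·√(I₁/I₂).
I₁/I₂ = 217/21.0 = 10.33, so d₂ = 1.81 × √10.33 = 5.817 m.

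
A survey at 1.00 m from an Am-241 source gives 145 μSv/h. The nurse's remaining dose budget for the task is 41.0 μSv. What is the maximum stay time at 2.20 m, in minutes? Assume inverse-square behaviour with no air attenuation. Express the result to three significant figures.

Using I₁d₁² = I₂d₂², rate at 2.20 m:
(1.00/2.20)² = 0.2066, so 145 × 0.2066 = 29.96 μSv/h.
Stay time = 41.0 μSv ÷ 29.96 μSv/h = 1.368 h = 82.08 min.

82.1 min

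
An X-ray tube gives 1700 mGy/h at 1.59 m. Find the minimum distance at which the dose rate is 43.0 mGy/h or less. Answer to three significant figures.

Intensity scales as (d₁/d₂)², so d₂ = d₁·√(I₁/I₂).
I₁/I₂ = 1700/43.0 = 39.53, so d₂ = 1.59 × √39.53 = 9.997 m.

10.0 m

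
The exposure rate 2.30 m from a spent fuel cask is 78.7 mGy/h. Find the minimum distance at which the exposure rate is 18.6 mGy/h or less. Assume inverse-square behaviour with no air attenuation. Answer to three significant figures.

Using I₁d₁² = I₂d₂², d₂ = d₁·√(I₁/I₂).
I₁/I₂ = 78.7/18.6 = 4.231, so d₂ = 2.30 × √4.231 = 4.731 m.

4.73 m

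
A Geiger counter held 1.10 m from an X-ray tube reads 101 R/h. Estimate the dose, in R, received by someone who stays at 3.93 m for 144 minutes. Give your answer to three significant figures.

By the inverse-square law, rate at 3.93 m:
101 × (1.10/3.93)² = 101 × 0.07834 = 7.912 R/h.
Dose = rate × time = 7.912 R/h × 2.400 h = 18.99 R.

19.0 R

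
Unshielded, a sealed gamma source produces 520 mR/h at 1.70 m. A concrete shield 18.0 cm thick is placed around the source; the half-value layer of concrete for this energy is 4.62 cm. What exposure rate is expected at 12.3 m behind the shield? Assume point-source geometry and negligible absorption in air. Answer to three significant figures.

Distance alone: (1.70/12.3)² = 0.01910, so 520 × 0.01910 = 9.932 mR/h.
Shield: 18.0/4.62 = 3.896 half-value layers → attenuation 2^(−3.896) = 0.06717.
Combined: 9.932 × 0.06717 = 0.6671 mR/h.

0.667 mR/h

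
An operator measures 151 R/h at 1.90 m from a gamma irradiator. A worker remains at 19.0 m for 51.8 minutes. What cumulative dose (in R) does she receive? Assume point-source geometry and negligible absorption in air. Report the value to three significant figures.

Since intensity falls as 1/r², rate at 19.0 m:
(1.90/19.0)² = 0.01000, so 151 × 0.01000 = 1.510 R/h.
Dose = rate × time = 1.510 R/h × 0.8633 h = 1.304 R.

1.30 R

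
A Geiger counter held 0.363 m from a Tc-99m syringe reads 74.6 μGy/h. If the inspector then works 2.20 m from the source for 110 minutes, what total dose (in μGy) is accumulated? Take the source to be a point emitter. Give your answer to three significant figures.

Using I₁d₁² = I₂d₂², rate at 2.20 m:
(0.363/2.20)² = 0.02722, so 74.6 × 0.02722 = 2.031 μGy/h.
Dose = rate × time = 2.031 μGy/h × 1.833 h = 3.723 μGy.

3.72 μGy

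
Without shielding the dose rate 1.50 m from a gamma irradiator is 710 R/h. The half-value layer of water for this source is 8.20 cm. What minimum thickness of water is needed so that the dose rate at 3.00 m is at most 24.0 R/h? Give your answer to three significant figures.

At 3.00 m, distance alone gives (1.50/3.00)² = 0.2500, so 710 × 0.2500 = 177.5 R/h.
Further attenuation needed: 177.5/24.0 = 7.396.
n = log₂(7.396) = 2.887 half-value layers.
Thickness = 2.887 × 8.20 cm = 23.67 cm.

23.7 cm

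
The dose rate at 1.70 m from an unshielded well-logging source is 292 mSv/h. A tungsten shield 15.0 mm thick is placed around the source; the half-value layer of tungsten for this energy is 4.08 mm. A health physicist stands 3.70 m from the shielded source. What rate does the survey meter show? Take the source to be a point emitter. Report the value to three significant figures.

Distance alone: (1.70/3.70)² = 0.2111, so 292 × 0.2111 = 61.64 mSv/h.
Shield: 15.0/4.08 = 3.676 half-value layers → attenuation 2^(−3.676) = 0.07824.
Combined: 61.64 × 0.07824 = 4.823 mSv/h.

4.82 mSv/h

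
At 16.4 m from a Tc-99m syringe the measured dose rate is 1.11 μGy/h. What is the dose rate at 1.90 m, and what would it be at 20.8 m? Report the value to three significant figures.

82.7 μGy/h; 0.690 μGy/h

Using I₁d₁² = I₂d₂²,
At 1.90 m: 1.11 × (16.4/1.90)² = 1.11 × 74.50 = 82.70 μGy/h
At 20.8 m: 82.70 × (1.90/20.8)² = 82.70 × 0.008344 = 0.6900 μGy/h.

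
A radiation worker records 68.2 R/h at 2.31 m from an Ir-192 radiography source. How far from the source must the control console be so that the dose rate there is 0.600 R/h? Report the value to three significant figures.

Using I₁d₁² = I₂d₂², d₂ = d₁·√(I₁/I₂).
I₁/I₂ = 68.2/0.600 = 113.7, so d₂ = 2.31 × √113.7 = 24.63 m.

24.6 m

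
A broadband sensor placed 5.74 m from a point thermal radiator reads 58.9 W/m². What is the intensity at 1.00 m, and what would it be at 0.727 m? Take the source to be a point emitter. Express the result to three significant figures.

Applying the 1/r² law,
At 1.00 m: (5.74/1.00)² = 32.95, so 58.9 × 32.95 = 1941 W/m²
At 0.727 m: 1941 × (1.00/0.727)² = 1941 × 1.892 = 3672 W/m².

1940 W/m²; 3670 W/m²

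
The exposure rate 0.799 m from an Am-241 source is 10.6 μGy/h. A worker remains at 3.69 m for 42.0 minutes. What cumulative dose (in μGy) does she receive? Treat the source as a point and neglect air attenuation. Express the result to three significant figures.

0.348 μGy

Since intensity falls as 1/r², rate at 3.69 m:
(0.799/3.69)² = 0.04689, so 10.6 × 0.04689 = 0.4970 μGy/h.
Dose = rate × time = 0.4970 μGy/h × 0.7000 h = 0.3479 μGy.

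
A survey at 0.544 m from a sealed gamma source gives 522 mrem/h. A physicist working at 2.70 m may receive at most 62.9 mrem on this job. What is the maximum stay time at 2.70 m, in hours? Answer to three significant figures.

2.97 h

Using I₁d₁² = I₂d₂², rate at 2.70 m:
(0.544/2.70)² = 0.04059, so 522 × 0.04059 = 21.19 mrem/h.
Stay time = 62.9 mrem ÷ 21.19 mrem/h = 2.968 h.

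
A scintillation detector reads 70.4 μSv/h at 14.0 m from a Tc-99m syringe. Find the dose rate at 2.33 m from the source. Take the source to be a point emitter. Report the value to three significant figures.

2540 μSv/h

Applying the 1/r² law, the rate at 2.33 m is
(14.0/2.33)² = 36.10, so 70.4 × 36.10 = 2541 μSv/h.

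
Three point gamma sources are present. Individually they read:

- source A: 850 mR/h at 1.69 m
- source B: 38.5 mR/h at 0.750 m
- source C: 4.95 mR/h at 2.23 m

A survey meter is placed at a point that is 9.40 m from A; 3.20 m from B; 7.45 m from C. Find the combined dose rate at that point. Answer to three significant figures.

30.0 mR/h

Each source contributes Iᵢ·(dᵢ/rᵢ)²; contributions add.
A: 850 × (1.69/9.40)² = 27.47 mR/h
B: 38.5 × (0.750/3.20)² = 2.115 mR/h
C: 4.95 × (2.23/7.45)² = 0.4435 mR/h
Total = 27.47 + 2.115 + 0.4435 = 30.03 mR/h.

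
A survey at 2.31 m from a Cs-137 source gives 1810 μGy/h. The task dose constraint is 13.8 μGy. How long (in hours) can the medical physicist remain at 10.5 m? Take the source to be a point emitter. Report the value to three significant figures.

Applying the 1/r² law, rate at 10.5 m:
(2.31/10.5)² = 0.04840, so 1810 × 0.04840 = 87.60 μGy/h.
Stay time = 13.8 μGy ÷ 87.60 μGy/h = 0.1575 h.

0.158 h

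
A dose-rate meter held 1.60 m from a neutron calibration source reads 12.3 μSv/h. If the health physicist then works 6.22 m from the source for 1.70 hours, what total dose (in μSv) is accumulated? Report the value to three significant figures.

By the inverse-square law, rate at 6.22 m:
12.3 × (1.60/6.22)² = 12.3 × 0.06617 = 0.8139 μSv/h.
Dose = rate × time = 0.8139 μSv/h × 1.700 h = 1.384 μSv.

1.38 μSv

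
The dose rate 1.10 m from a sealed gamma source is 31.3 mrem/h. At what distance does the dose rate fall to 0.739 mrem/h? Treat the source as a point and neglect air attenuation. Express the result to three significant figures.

7.16 m

Applying the 1/r² law, d₂ = d₁·√(I₁/I₂).
I₁/I₂ = 31.3/0.739 = 42.35, so d₂ = 1.10 × √42.35 = 7.158 m.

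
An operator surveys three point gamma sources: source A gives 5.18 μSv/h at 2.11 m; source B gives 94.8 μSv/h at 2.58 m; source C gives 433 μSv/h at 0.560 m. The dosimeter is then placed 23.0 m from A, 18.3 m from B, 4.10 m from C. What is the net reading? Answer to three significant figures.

By superposition, sum each source's inverse-square contribution:
A: 5.18 × (2.11/23.0)² = 0.04360 μSv/h
B: 94.8 × (2.58/18.3)² = 1.884 μSv/h
C: 433 × (0.560/4.10)² = 8.078 μSv/h
Total = 0.04360 + 1.884 + 8.078 = 10.01 μSv/h.

10.0 μSv/h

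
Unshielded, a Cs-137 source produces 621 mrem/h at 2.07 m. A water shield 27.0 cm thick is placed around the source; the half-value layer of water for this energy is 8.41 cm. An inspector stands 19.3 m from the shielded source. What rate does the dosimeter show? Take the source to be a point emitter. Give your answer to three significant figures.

0.772 mrem/h

Distance alone: 621 × (2.07/19.3)² = 621 × 0.01150 = 7.141 mrem/h.
Shield: 27.0/8.41 = 3.210 half-value layers → attenuation 2^(−3.210) = 0.1081.
Combined: 7.141 × 0.1081 = 0.7719 mrem/h.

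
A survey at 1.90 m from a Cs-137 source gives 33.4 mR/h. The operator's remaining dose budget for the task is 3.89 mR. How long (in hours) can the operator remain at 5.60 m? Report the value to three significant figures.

Since intensity falls as 1/r², rate at 5.60 m:
33.4 × (1.90/5.60)² = 33.4 × 0.1151 = 3.844 mR/h.
Stay time = 3.89 mR ÷ 3.844 mR/h = 1.012 h.

1.01 h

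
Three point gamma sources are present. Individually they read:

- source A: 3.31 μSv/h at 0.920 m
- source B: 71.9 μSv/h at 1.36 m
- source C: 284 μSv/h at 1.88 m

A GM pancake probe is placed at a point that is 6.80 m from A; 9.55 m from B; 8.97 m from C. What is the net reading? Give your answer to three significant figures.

Each source contributes Iᵢ·(dᵢ/rᵢ)²; contributions add.
A: 3.31 × (0.920/6.80)² = 0.06059 μSv/h
B: 71.9 × (1.36/9.55)² = 1.458 μSv/h
C: 284 × (1.88/8.97)² = 12.48 μSv/h
Total = 0.06059 + 1.458 + 12.48 = 14.00 μSv/h.

14.0 μSv/h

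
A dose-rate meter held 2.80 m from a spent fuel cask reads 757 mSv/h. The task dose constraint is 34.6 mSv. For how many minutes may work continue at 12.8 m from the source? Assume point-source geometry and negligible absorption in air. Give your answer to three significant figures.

Applying the 1/r² law, rate at 12.8 m:
757 × (2.80/12.8)² = 757 × 0.04785 = 36.22 mSv/h.
Stay time = 34.6 mSv ÷ 36.22 mSv/h = 0.9553 h = 57.32 min.

57.3 min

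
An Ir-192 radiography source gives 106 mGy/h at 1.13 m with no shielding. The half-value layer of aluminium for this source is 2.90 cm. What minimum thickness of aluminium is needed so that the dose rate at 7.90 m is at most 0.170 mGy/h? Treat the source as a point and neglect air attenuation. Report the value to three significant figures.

At 7.90 m, distance alone gives (1.13/7.90)² = 0.02046, so 106 × 0.02046 = 2.169 mGy/h.
Further attenuation needed: 2.169/0.170 = 12.76.
n = log₂(12.76) = 3.674 half-value layers.
Thickness = 3.674 × 2.90 cm = 10.65 cm.

10.7 cm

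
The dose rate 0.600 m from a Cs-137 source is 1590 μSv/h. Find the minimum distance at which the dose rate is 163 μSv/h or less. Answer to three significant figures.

1.87 m

Intensity scales as (d₁/d₂)², so d₂ = d₁·√(I₁/I₂).
I₁/I₂ = 1590/163 = 9.755, so d₂ = 0.600 × √9.755 = 1.874 m.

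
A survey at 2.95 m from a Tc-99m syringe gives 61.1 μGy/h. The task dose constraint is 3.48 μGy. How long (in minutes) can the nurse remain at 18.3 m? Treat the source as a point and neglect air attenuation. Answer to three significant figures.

Since intensity falls as 1/r², rate at 18.3 m:
(2.95/18.3)² = 0.02599, so 61.1 × 0.02599 = 1.588 μGy/h.
Stay time = 3.48 μGy ÷ 1.588 μGy/h = 2.191 h = 131.5 min.

132 min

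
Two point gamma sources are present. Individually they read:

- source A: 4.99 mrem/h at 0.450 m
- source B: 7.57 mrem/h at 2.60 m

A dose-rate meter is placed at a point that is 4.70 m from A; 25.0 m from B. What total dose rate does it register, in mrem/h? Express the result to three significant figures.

Each source contributes Iᵢ·(dᵢ/rᵢ)²; contributions add.
A: 4.99 × (0.450/4.70)² = 0.04574 mrem/h
B: 7.57 × (2.60/25.0)² = 0.08188 mrem/h
Total = 0.04574 + 0.08188 = 0.1276 mrem/h.

0.128 mrem/h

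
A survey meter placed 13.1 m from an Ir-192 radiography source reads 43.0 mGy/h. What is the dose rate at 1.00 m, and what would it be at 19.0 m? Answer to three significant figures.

7380 mGy/h; 20.4 mGy/h

By the inverse-square law,
At 1.00 m: (13.1/1.00)² = 171.6, so 43.0 × 171.6 = 7379 mGy/h
At 19.0 m: 7379 × (1.00/19.0)² = 7379 × 0.002770 = 20.44 mGy/h.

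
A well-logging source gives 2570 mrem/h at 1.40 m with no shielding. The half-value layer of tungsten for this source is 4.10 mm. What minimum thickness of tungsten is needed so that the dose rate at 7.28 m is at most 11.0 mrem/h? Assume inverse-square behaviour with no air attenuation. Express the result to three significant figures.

12.8 mm

At 7.28 m, distance alone gives 2570 × (1.40/7.28)² = 2570 × 0.03698 = 95.04 mrem/h.
Further attenuation needed: 95.04/11.0 = 8.640.
n = log₂(8.640) = 3.111 half-value layers.
Thickness = 3.111 × 4.10 mm = 12.76 mm.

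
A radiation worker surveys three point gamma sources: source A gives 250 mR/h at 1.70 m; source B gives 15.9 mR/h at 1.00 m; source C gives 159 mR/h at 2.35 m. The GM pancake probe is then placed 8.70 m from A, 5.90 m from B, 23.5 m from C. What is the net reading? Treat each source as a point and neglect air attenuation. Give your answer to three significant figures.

By superposition, sum each source's inverse-square contribution:
A: 250 × (1.70/8.70)² = 9.546 mR/h
B: 15.9 × (1.00/5.90)² = 0.4568 mR/h
C: 159 × (2.35/23.5)² = 1.590 mR/h
Total = 9.546 + 0.4568 + 1.590 = 11.59 mR/h.

11.6 mR/h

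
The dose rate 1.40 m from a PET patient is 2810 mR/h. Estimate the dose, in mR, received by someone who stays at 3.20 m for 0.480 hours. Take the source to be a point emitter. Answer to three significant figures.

Since intensity falls as 1/r², rate at 3.20 m:
(1.40/3.20)² = 0.1914, so 2810 × 0.1914 = 537.8 mR/h.
Dose = rate × time = 537.8 mR/h × 0.4800 h = 258.1 mR.

258 mR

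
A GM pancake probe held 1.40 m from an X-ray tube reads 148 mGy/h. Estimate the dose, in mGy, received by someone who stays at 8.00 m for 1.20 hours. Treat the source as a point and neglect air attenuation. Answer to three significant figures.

5.44 mGy

Intensity scales as (d₁/d₂)², so rate at 8.00 m:
(1.40/8.00)² = 0.03062, so 148 × 0.03062 = 4.532 mGy/h.
Dose = rate × time = 4.532 mGy/h × 1.200 h = 5.438 mGy.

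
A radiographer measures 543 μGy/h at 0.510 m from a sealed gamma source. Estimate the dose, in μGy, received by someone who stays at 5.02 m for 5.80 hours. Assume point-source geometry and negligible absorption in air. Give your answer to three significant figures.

Applying the 1/r² law, rate at 5.02 m:
(0.510/5.02)² = 0.01032, so 543 × 0.01032 = 5.604 μGy/h.
Dose = rate × time = 5.604 μGy/h × 5.800 h = 32.50 μGy.

32.5 μGy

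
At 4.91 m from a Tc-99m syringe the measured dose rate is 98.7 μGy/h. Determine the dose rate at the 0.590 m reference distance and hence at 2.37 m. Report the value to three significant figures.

By the inverse-square law,
At 0.590 m: 98.7 × (4.91/0.590)² = 98.7 × 69.26 = 6836 μGy/h
At 2.37 m: (0.590/2.37)² = 0.06197, so 6836 × 0.06197 = 423.6 μGy/h.

6840 μGy/h; 424 μGy/h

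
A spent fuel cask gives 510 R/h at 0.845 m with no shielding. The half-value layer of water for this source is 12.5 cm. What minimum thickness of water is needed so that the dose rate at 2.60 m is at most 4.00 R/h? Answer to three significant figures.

46.9 cm

At 2.60 m, distance alone gives 510 × (0.845/2.60)² = 510 × 0.1056 = 53.86 R/h.
Further attenuation needed: 53.86/4.00 = 13.46.
n = log₂(13.46) = 3.751 half-value layers.
Thickness = 3.751 × 12.5 cm = 46.89 cm.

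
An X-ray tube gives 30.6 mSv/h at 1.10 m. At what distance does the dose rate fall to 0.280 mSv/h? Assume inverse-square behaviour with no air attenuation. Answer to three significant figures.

Intensity scales as (d₁/d₂)², so d₂ = d₁·√(I₁/I₂).
I₁/I₂ = 30.6/0.280 = 109.3, so d₂ = 1.10 × √109.3 = 11.50 m.

11.5 m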